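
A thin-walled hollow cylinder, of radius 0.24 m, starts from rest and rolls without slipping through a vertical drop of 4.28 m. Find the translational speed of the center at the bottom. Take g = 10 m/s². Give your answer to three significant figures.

v ≈ 6.54 m/s

Here I = MR², so the shape factor k = I/(MR²) = 1.
Since it rolls without slipping, ω = v/R and KE = ½Mv² + ½Iω² = ½(1+k)Mv² = Mv².
Energy conservation: Mgh = Mv², so v = √(2gh/(1+k)) = √(2 × 10 × 4.28 / 2) ≈ 6.54 m/s.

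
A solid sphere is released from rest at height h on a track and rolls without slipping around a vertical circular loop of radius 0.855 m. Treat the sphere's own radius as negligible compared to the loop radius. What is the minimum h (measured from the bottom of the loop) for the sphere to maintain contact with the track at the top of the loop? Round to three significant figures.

h_min ≈ 2.31 m

Here I = (2/5)MR², so the shape factor k = I/(MR²) = 0.4.
At the top, contact is just lost when gravity alone supplies the centripetal force: Mg = Mv_top²/r, i.e. v_top² = gr.
With ω = v/R, the kinetic energy at speed v is ½(1+k)Mv² = (7/10)Mv².
Energy conservation from release (height h) to the top (height 2r): Mgh = Mg(2r) + (7/10)M·gr.
Thus h_min = 2r + (1+k)r/2 = r(2 + 1.4/2) = 0.855 × 2.7 ≈ 2.31 m.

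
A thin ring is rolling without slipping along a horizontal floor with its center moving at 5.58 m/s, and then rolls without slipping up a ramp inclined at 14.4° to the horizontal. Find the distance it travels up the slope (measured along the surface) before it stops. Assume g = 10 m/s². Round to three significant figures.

d ≈ 12.5 m

With I = MR², the ratio k = I/(MR²) is 1.
Pure rolling means v = ωR; then KE = ½Mv² + ½I(v/R)² = ½(1+k)Mv² = Mv².
Setting this equal to Mgh gives the vertical rise h = (1+k)v₀²/(2g) = 2×5.58²/(2×10) = 3.114 m.
The distance along the slope is d = h/sinθ = 3.114/sin14.4° ≈ 12.5 m.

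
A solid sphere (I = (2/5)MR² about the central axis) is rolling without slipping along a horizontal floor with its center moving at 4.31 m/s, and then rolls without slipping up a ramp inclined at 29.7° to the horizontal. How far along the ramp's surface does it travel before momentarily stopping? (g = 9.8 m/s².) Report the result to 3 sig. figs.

The moment of inertia is (2/5)MR², giving k ≡ I/(MR²) = 0.4.
Since it rolls without slipping, ω = v/R and KE = ½Mv² + ½Iω² = ½(1+k)Mv² = (7/10)Mv².
Setting this equal to Mgh gives the vertical rise h = (1+k)v₀²/(2g) = 1.4×4.31²/(2×9.8) = 1.327 m.
The distance along the slope is d = h/sinθ = 1.327/sin29.7° ≈ 2.68 m.

d ≈ 2.68 m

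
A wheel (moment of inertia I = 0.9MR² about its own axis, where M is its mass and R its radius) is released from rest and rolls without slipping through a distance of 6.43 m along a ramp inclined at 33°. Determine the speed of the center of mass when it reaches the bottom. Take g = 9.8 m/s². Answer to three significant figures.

Here I = 0.9MR², so the shape factor k = I/(MR²) = 0.9.
Pure rolling means v = ωR; then KE = ½Mv² + ½I(v/R)² = ½(1+k)Mv² = (19/20)Mv².
The vertical drop is h = L sinθ = 6.43 × sin33° = 3.502 m.
Energy conservation: Mgh = (19/20)Mv², so v = √(2gh/(1+k)) = √(2 × 9.8 × 3.502 / 1.9) ≈ 6.01 m/s.

v ≈ 6.01 m/s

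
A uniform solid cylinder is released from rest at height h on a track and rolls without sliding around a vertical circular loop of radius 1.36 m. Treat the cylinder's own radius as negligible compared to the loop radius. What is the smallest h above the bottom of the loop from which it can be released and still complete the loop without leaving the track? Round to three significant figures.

Here I = (1/2)MR², so the shape factor k = I/(MR²) = 0.5.
At the top of the loop, the minimum-contact condition is Mg = Mv_top²/r, so v_top² = gr.
With ω = v/R, the kinetic energy at speed v is ½(1+k)Mv² = (3/4)Mv².
Energy conservation from release (height h) to the top (height 2r): Mgh = Mg(2r) + (3/4)M·gr.
Thus h_min = 2r + (1+k)r/2 = r(2 + 1.5/2) = 1.36 × 2.75 ≈ 3.74 m.

h_min ≈ 3.74 m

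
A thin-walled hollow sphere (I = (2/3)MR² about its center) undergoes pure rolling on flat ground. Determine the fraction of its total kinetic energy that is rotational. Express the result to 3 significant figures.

The moment of inertia is (2/3)MR², giving k ≡ I/(MR²) = 2/3.
Since ω = v/R, the translational part is ½Mv² and the rotational part is ½I(v/R)² = ½kMv²; the total is ½(1+k)Mv².
The rotational fraction is therefore k/(1+k) = (2/3)/1.667 ≈ 0.400.

fraction ≈ 0.400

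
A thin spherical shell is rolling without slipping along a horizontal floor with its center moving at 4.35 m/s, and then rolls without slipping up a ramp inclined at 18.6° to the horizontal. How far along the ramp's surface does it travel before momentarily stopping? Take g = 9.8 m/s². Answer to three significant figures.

The moment of inertia is (2/3)MR², giving k ≡ I/(MR²) = 2/3.
Since it rolls without slipping, ω = v/R and KE = ½Mv² + ½Iω² = ½(1+k)Mv² = (5/6)Mv².
Setting this equal to Mgh gives the vertical rise h = (1+k)v₀²/(2g) = 1.667×4.35²/(2×9.8) = 1.609 m.
Along the incline, d = h/sinθ = 1.609/sin18.6° ≈ 5.04 m.

d ≈ 5.04 m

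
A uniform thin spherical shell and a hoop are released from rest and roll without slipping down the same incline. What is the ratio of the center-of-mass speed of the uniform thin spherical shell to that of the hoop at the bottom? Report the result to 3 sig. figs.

Each satisfies Mgh = ½(1+k)Mv² with k = I/(MR²), so v ∝ 1/√(1+k).
For the uniform thin spherical shell k = 2/3; for the hoop k = 1.
v₁/v₂ = √((1+k₂)/(1+k₁)) = √(2/1.667) ≈ 1.10.

v_ratio ≈ 1.10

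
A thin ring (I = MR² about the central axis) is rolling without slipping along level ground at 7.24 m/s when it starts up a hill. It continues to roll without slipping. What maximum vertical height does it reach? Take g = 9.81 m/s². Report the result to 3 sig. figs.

h ≈ 5.34 m

Here I = MR², so the shape factor k = I/(MR²) = 1.
Rolling without slipping gives ω = v/R, so the total kinetic energy is ½Mv² + ½Iω² = ½(1+k)Mv² = Mv².
All of this converts to potential energy at the highest point: Mv₀² = Mgh.
Thus h = (1+k)v₀²/(2g) = 2 × 7.24² / (2 × 9.81) ≈ 5.34 m.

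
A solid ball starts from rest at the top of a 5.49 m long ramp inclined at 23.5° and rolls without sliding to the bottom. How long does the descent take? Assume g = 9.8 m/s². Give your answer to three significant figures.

t ≈ 1.98 s

Here I = (2/5)MR², so the shape factor k = I/(MR²) = 0.4.
Translational: Mg sinθ − f = Ma. Rotational about the CM: fR = Iα = kMRa, so f = kMa.
Hence a = g sinθ/(1+k) = 9.8×sin23.5°/1.4 = 2.791 m/s².
With constant a from rest, t = √(2L/a) = √(2·5.49/2.791) ≈ 1.98 s.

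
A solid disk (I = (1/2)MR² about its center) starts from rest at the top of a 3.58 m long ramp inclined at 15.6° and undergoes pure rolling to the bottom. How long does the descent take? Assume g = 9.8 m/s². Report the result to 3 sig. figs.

t ≈ 2.02 s

For this body I = (1/2)MR², i.e. k = I/(MR²) = 0.5.
Along the incline Mg sinθ − f = Ma, and torque about the center fR = Iα = kMR²(a/R) gives f = kMa.
Hence a = g sinθ/(1+k) = 9.8×sin15.6°/1.5 = 1.757 m/s².
With constant a from rest, t = √(2L/a) = √(2·3.58/1.757) ≈ 2.02 s.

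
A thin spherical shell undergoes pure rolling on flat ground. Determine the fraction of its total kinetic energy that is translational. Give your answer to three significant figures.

fraction ≈ 0.600

Here I = (2/3)MR², so the shape factor k = I/(MR²) = 2/3.
With ω = v/R, KE_trans = ½Mv² and KE_rot = ½Iω² = ½kMv², so KE_total = ½(1+k)Mv².
The translational fraction is therefore 1/(1+k) = 1/1.667 ≈ 0.600.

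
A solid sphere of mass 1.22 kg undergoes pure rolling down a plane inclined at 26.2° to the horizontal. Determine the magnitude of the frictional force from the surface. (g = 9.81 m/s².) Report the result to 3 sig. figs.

With I = (2/5)MR², the ratio k = I/(MR²) is 0.4.
Translational: Mg sinθ − f = Ma. Rotational about the CM: fR = Iα = kMRa, so f = kMa.
Combining, a = g sinθ/(1+k) and f = kMa = kMg sinθ/(1+k).
f = 0.4 × 1.22 × 9.81 × sin26.2° / 1.4 ≈ 1.51 N.

f ≈ 1.51 N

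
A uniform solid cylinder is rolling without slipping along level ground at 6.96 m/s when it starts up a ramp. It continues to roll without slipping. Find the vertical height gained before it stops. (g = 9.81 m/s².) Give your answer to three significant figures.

With I = (1/2)MR², the ratio k = I/(MR²) is 0.5.
Since it rolls without slipping, ω = v/R and KE = ½Mv² + ½Iω² = ½(1+k)Mv² = (3/4)Mv².
At the top the kinetic energy is zero, so (3/4)Mv₀² = Mgh.
Thus h = (1+k)v₀²/(2g) = 1.5 × 6.96² / (2 × 9.81) ≈ 3.70 m.

h ≈ 3.70 m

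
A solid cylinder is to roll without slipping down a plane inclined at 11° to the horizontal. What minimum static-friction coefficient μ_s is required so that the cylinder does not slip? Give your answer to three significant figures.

The moment of inertia is (1/2)MR², giving k ≡ I/(MR²) = 0.5.
Translational: Mg sinθ − f = Ma. Rotational about the CM: fR = Iα = kMRa, so f = kMa.
These give a = g sinθ/(1+k) and the required friction f = kMg sinθ/(1+k).
With N = Mg cosθ, the no-slip condition f ≤ μN gives μ_min = f/N = k tanθ/(1+k).
μ_min = 0.5 × tan11° / 1.5 ≈ 0.0648.

μ_min ≈ 0.0648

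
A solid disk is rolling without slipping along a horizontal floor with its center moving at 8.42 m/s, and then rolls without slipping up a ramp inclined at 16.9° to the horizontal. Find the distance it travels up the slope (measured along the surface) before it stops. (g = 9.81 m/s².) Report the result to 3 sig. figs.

The moment of inertia is (1/2)MR², giving k ≡ I/(MR²) = 0.5.
The rolling condition ω = v/R makes the rotational term ½I(v/R)² = ½kMv², so KE_total = ½(1+k)Mv² = (3/4)Mv².
Setting this equal to Mgh gives the vertical rise h = (1+k)v₀²/(2g) = 1.5×8.42²/(2×9.81) = 5.42 m.
The distance along the slope is d = h/sinθ = 5.42/sin16.9° ≈ 18.6 m.

d ≈ 18.6 m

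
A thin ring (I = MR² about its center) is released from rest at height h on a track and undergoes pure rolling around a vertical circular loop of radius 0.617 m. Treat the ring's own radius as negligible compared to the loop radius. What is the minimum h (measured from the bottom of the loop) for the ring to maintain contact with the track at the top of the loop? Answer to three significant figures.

h_min ≈ 1.85 m

The moment of inertia is MR², giving k ≡ I/(MR²) = 1.
At the top, contact is just lost when gravity alone supplies the centripetal force: Mg = Mv_top²/r, i.e. v_top² = gr.
With ω = v/R, the kinetic energy at speed v is ½(1+k)Mv² = Mv².
Energy conservation from release (height h) to the top (height 2r): Mgh = Mg(2r) + M·gr.
Thus h_min = 2r + (1+k)r/2 = r(2 + 2/2) = 0.617 × 3 ≈ 1.85 m.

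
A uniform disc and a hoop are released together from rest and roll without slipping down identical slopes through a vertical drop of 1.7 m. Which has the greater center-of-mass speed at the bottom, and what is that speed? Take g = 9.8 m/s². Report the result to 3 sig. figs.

the uniform disc, at v ≈ 4.71 m/s

For rolling without slipping, Mgh = ½(1+k)Mv² where k = I/(MR²), so v = √(2gh/(1+k)).
Uniform disc: k = 0.5, giving v = √(2×9.8×1.7/1.5) = 4.713 m/s.
Hoop: k = 1, giving v = √(2×9.8×1.7/2) = 4.082 m/s.
The smaller k wins: the uniform disc, at ≈ 4.71 m/s.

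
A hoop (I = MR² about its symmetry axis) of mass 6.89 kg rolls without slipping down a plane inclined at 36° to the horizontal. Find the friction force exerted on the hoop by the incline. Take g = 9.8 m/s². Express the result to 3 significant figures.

f ≈ 19.8 N

For this body I = MR², i.e. k = I/(MR²) = 1.
Along the incline Mg sinθ − f = Ma, and torque about the center fR = Iα = kMR²(a/R) gives f = kMa.
Combining, a = g sinθ/(1+k) and f = kMa = kMg sinθ/(1+k).
f = 1 × 6.89 × 9.8 × sin36° / 2 ≈ 19.8 N.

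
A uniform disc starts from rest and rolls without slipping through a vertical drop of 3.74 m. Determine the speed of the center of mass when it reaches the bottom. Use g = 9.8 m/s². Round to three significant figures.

v ≈ 6.99 m/s

Here I = (1/2)MR², so the shape factor k = I/(MR²) = 0.5.
Rolling without slipping gives ω = v/R, so the total kinetic energy is ½Mv² + ½Iω² = ½(1+k)Mv² = (3/4)Mv².
Energy conservation: Mgh = (3/4)Mv², so v = √(2gh/(1+k)) = √(2 × 9.8 × 3.74 / 1.5) ≈ 6.99 m/s.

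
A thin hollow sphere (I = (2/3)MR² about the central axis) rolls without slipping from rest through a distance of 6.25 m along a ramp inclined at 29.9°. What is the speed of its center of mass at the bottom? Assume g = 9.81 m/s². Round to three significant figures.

With I = (2/3)MR², the ratio k = I/(MR²) is 2/3.
Rolling without slipping gives ω = v/R, so the total kinetic energy is ½Mv² + ½Iω² = ½(1+k)Mv² = (5/6)Mv².
The vertical drop is h = L sinθ = 6.25 × sin29.9° = 3.116 m.
Energy conservation: Mgh = (5/6)Mv², so v = √(2gh/(1+k)) = √(2 × 9.81 × 3.116 / 1.667) ≈ 6.06 m/s.

v ≈ 6.06 m/s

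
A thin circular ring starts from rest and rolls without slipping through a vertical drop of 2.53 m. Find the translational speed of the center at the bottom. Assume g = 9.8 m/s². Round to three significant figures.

v ≈ 4.98 m/s

With I = MR², the ratio k = I/(MR²) is 1.
The rolling condition ω = v/R makes the rotational term ½I(v/R)² = ½kMv², so KE_total = ½(1+k)Mv² = Mv².
Energy conservation: Mgh = Mv², so v = √(2gh/(1+k)) = √(2 × 9.8 × 2.53 / 2) ≈ 4.98 m/s.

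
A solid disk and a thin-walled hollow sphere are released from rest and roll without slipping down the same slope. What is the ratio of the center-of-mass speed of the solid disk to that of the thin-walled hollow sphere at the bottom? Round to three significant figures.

Each satisfies Mgh = ½(1+k)Mv² with k = I/(MR²), so v ∝ 1/√(1+k).
For the solid disk k = 0.5; for the thin-walled hollow sphere k = 2/3.
v₁/v₂ = √((1+k₂)/(1+k₁)) = √(1.667/1.5) ≈ 1.05.

v_ratio ≈ 1.05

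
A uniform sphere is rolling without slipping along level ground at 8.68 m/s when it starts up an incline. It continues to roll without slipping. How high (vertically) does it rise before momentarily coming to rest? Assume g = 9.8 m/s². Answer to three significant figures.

Here I = (2/5)MR², so the shape factor k = I/(MR²) = 0.4.
Pure rolling means v = ωR; then KE = ½Mv² + ½I(v/R)² = ½(1+k)Mv² = (7/10)Mv².
All of this converts to potential energy at the highest point: (7/10)Mv₀² = Mgh.
Thus h = (1+k)v₀²/(2g) = 1.4 × 8.68² / (2 × 9.8) ≈ 5.38 m.

h ≈ 5.38 m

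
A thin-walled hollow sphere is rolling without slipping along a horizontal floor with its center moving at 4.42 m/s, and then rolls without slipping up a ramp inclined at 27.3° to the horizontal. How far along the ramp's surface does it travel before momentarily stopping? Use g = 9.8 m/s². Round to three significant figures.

d ≈ 3.62 m

The moment of inertia is (2/3)MR², giving k ≡ I/(MR²) = 2/3.
The rolling condition ω = v/R makes the rotational term ½I(v/R)² = ½kMv², so KE_total = ½(1+k)Mv² = (5/6)Mv².
Setting this equal to Mgh gives the vertical rise h = (1+k)v₀²/(2g) = 1.667×4.42²/(2×9.8) = 1.661 m.
The distance along the slope is d = h/sinθ = 1.661/sin27.3° ≈ 3.62 m.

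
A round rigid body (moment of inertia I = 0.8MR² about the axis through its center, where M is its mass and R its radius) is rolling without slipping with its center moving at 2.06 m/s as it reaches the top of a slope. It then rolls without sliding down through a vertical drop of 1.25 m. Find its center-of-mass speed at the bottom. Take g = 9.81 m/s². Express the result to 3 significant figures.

With I = 0.8MR², the ratio k = I/(MR²) is 0.8.
Pure rolling means v = ωR; then KE = ½Mv² + ½I(v/R)² = ½(1+k)Mv² = (9/10)Mv².
Energy conservation: (9/10)Mv₀² + Mgh = (9/10)Mv², so v² = v₀² + 2gh/(1+k).
v = √(2.06² + 2×9.81×1.25/1.8) = √17.87 ≈ 4.23 m/s.

v ≈ 4.23 m/s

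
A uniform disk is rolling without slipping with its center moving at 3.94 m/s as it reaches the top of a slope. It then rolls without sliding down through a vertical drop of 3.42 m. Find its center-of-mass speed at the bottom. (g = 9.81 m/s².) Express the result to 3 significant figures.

v ≈ 7.76 m/s

For this body I = (1/2)MR², i.e. k = I/(MR²) = 0.5.
Pure rolling means v = ωR; then KE = ½Mv² + ½I(v/R)² = ½(1+k)Mv² = (3/4)Mv².
Conserving energy between top and bottom: (3/4)Mv² = (3/4)Mv₀² + Mgh, hence v² = v₀² + 2gh/(1+k).
v = √(3.94² + 2×9.81×3.42/1.5) = √60.26 ≈ 7.76 m/s.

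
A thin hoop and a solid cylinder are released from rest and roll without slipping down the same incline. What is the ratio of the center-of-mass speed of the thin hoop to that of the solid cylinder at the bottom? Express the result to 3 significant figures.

v_ratio ≈ 0.866

Each satisfies Mgh = ½(1+k)Mv² with k = I/(MR²), so v ∝ 1/√(1+k).
For the thin hoop k = 1; for the solid cylinder k = 0.5.
v₁/v₂ = √((1+k₂)/(1+k₁)) = √(1.5/2) ≈ 0.866.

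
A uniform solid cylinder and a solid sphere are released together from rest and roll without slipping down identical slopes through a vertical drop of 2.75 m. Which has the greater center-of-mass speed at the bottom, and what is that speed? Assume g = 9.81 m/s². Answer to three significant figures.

the solid sphere, at v ≈ 6.21 m/s

For rolling without slipping, Mgh = ½(1+k)Mv² where k = I/(MR²), so v = √(2gh/(1+k)).
Uniform solid cylinder: k = 0.5, giving v = √(2×9.81×2.75/1.5) = 5.997 m/s.
Solid sphere: k = 0.4, giving v = √(2×9.81×2.75/1.4) = 6.208 m/s.
The smaller k wins: the solid sphere, at ≈ 6.21 m/s.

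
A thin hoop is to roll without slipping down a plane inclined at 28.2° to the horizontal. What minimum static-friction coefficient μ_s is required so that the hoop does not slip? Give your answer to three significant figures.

With I = MR², the ratio k = I/(MR²) is 1.
Newton's second law down the slope: Mg sinθ − f = Ma. The torque equation fR = Iα (with α = a/R) gives f = kMa.
These give a = g sinθ/(1+k) and the required friction f = kMg sinθ/(1+k).
The normal force is N = Mg cosθ, so μ_min = f/N = k tanθ/(1+k).
μ_min = 1 × tan28.2° / 2 ≈ 0.268.

μ_min ≈ 0.268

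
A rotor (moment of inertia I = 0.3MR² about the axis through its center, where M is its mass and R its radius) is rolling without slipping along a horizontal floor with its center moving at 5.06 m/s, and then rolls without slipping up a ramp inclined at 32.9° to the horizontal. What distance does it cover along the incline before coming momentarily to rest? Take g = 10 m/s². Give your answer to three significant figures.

d ≈ 3.06 m

Here I = 0.3MR², so the shape factor k = I/(MR²) = 0.3.
Rolling without slipping gives ω = v/R, so the total kinetic energy is ½Mv² + ½Iω² = ½(1+k)Mv² = (13/20)Mv².
Setting this equal to Mgh gives the vertical rise h = (1+k)v₀²/(2g) = 1.3×5.06²/(2×10) = 1.664 m.
The distance along the slope is d = h/sinθ = 1.664/sin32.9° ≈ 3.06 m.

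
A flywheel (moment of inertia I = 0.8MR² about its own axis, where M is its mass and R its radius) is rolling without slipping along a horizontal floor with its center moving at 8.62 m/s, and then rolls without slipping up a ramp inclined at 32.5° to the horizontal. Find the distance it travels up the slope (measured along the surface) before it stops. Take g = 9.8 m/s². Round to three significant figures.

d ≈ 12.7 m

For this body I = 0.8MR², i.e. k = I/(MR²) = 0.8.
Rolling without slipping gives ω = v/R, so the total kinetic energy is ½Mv² + ½Iω² = ½(1+k)Mv² = (9/10)Mv².
Setting this equal to Mgh gives the vertical rise h = (1+k)v₀²/(2g) = 1.8×8.62²/(2×9.8) = 6.824 m.
Along the incline, d = h/sinθ = 6.824/sin32.5° ≈ 12.7 m.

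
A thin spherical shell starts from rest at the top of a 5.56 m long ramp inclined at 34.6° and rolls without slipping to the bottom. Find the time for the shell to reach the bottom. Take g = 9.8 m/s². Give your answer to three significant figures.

t ≈ 1.82 s

For this body I = (2/3)MR², i.e. k = I/(MR²) = 2/3.
Along the incline Mg sinθ − f = Ma, and torque about the center fR = Iα = kMR²(a/R) gives f = kMa.
Hence a = g sinθ/(1+k) = 9.8×sin34.6°/1.667 = 3.339 m/s².
With constant a from rest, t = √(2L/a) = √(2·5.56/3.339) ≈ 1.82 s.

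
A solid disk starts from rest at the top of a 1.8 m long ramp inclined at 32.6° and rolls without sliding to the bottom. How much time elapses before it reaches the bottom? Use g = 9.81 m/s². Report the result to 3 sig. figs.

Here I = (1/2)MR², so the shape factor k = I/(MR²) = 0.5.
Newton's second law down the slope: Mg sinθ − f = Ma. The torque equation fR = Iα (with α = a/R) gives f = kMa.
Hence a = g sinθ/(1+k) = 9.81×sin32.6°/1.5 = 3.524 m/s².
Starting from rest, L = ½at², so t = √(2L/a) = √(2×1.8/3.524) ≈ 1.01 s.

t ≈ 1.01 s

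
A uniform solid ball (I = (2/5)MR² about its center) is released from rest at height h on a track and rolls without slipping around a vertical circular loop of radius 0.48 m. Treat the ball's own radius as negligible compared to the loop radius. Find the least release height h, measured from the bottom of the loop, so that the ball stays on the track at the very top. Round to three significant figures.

Here I = (2/5)MR², so the shape factor k = I/(MR²) = 0.4.
At the top, contact is just lost when gravity alone supplies the centripetal force: Mg = Mv_top²/r, i.e. v_top² = gr.
With ω = v/R, the kinetic energy at speed v is ½(1+k)Mv² = (7/10)Mv².
Energy conservation from release (height h) to the top (height 2r): Mgh = Mg(2r) + (7/10)M·gr.
Thus h_min = 2r + (1+k)r/2 = r(2 + 1.4/2) = 0.48 × 2.7 ≈ 1.30 m.

h_min ≈ 1.30 m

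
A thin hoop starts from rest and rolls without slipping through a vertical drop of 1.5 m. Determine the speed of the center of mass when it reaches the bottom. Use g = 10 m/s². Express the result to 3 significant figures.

v ≈ 3.87 m/s

The moment of inertia is MR², giving k ≡ I/(MR²) = 1.
Since it rolls without slipping, ω = v/R and KE = ½Mv² + ½Iω² = ½(1+k)Mv² = Mv².
Energy conservation: Mgh = Mv², so v = √(2gh/(1+k)) = √(2 × 10 × 1.5 / 2) ≈ 3.87 m/s.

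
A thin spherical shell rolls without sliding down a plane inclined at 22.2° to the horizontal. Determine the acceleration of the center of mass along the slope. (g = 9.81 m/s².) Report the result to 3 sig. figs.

a ≈ 2.22 m/s²

The moment of inertia is (2/3)MR², giving k ≡ I/(MR²) = 2/3.
Translational: Mg sinθ − f = Ma. Rotational about the CM: fR = Iα = kMRa, so f = kMa.
Eliminating f: Mg sinθ = (1+k)Ma, so a = g sinθ/(1+k) = 9.81 × sin22.2° / 1.667 ≈ 2.22 m/s².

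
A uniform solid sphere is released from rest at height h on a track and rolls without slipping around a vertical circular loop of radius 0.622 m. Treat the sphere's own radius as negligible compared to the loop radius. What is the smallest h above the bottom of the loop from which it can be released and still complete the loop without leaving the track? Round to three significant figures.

With I = (2/5)MR², the ratio k = I/(MR²) is 0.4.
At the top, contact is just lost when gravity alone supplies the centripetal force: Mg = Mv_top²/r, i.e. v_top² = gr.
With ω = v/R, the kinetic energy at speed v is ½(1+k)Mv² = (7/10)Mv².
Energy conservation from release (height h) to the top (height 2r): Mgh = Mg(2r) + (7/10)M·gr.
Thus h_min = 2r + (1+k)r/2 = r(2 + 1.4/2) = 0.622 × 2.7 ≈ 1.68 m.

h_min ≈ 1.68 m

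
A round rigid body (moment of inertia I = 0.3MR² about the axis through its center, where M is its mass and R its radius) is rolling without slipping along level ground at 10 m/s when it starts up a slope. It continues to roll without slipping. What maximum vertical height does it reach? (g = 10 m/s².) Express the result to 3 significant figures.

h ≈ 6.50 m

The moment of inertia is 0.3MR², giving k ≡ I/(MR²) = 0.3.
Since it rolls without slipping, ω = v/R and KE = ½Mv² + ½Iω² = ½(1+k)Mv² = (13/20)Mv².
At the top the kinetic energy is zero, so (13/20)Mv₀² = Mgh.
Thus h = (1+k)v₀²/(2g) = 1.3 × 10² / (2 × 10) ≈ 6.50 m.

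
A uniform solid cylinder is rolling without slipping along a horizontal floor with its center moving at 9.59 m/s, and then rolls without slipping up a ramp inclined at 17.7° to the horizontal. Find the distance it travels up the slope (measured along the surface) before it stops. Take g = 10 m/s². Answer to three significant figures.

d ≈ 22.7 m

Here I = (1/2)MR², so the shape factor k = I/(MR²) = 0.5.
Rolling without slipping gives ω = v/R, so the total kinetic energy is ½Mv² + ½Iω² = ½(1+k)Mv² = (3/4)Mv².
Setting this equal to Mgh gives the vertical rise h = (1+k)v₀²/(2g) = 1.5×9.59²/(2×10) = 6.898 m.
Along the incline, d = h/sinθ = 6.898/sin17.7° ≈ 22.7 m.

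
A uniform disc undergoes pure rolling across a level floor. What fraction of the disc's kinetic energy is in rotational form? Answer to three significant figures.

fraction ≈ 0.333

Here I = (1/2)MR², so the shape factor k = I/(MR²) = 0.5.
With ω = v/R, KE_trans = ½Mv² and KE_rot = ½Iω² = ½kMv², so KE_total = ½(1+k)Mv².
The rotational fraction is therefore k/(1+k) = 0.5/1.5 ≈ 0.333.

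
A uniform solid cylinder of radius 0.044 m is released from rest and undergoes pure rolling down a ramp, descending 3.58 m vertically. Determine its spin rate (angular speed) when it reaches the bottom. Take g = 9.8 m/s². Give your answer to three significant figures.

ω ≈ 155 rad/s

The moment of inertia is (1/2)MR², giving k ≡ I/(MR²) = 0.5.
Since it rolls without slipping, ω = v/R and KE = ½Mv² + ½Iω² = ½(1+k)Mv² = (3/4)Mv².
Energy conservation Mgh = ½(1+k)Mv² gives v = √(2gh/(1+k)) = √(2 × 9.8 × 3.58 / 1.5) = 6.839 m/s.
Then ω = v/R = 6.839 / 0.044 ≈ 155 rad/s.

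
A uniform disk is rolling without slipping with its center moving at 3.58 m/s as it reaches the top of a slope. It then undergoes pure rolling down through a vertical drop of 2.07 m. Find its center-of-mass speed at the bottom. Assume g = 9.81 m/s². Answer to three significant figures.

The moment of inertia is (1/2)MR², giving k ≡ I/(MR²) = 0.5.
Pure rolling means v = ωR; then KE = ½Mv² + ½I(v/R)² = ½(1+k)Mv² = (3/4)Mv².
Energy conservation: (3/4)Mv₀² + Mgh = (3/4)Mv², so v² = v₀² + 2gh/(1+k).
v = √(3.58² + 2×9.81×2.07/1.5) = √39.89 ≈ 6.32 m/s.

v ≈ 6.32 m/s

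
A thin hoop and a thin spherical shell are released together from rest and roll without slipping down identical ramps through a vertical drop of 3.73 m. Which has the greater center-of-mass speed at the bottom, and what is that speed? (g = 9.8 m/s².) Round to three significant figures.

For rolling without slipping, Mgh = ½(1+k)Mv² where k = I/(MR²), so v = √(2gh/(1+k)).
Thin hoop: k = 1, giving v = √(2×9.8×3.73/2) = 6.046 m/s.
Thin spherical shell: k = 2/3, giving v = √(2×9.8×3.73/1.667) = 6.623 m/s.
The smaller k wins: the thin spherical shell, at ≈ 6.62 m/s.

the thin spherical shell, at v ≈ 6.62 m/s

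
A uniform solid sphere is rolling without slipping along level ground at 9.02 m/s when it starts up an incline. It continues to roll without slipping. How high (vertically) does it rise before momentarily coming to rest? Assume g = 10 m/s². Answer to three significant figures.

With I = (2/5)MR², the ratio k = I/(MR²) is 0.4.
Since it rolls without slipping, ω = v/R and KE = ½Mv² + ½Iω² = ½(1+k)Mv² = (7/10)Mv².
All of this converts to potential energy at the highest point: (7/10)Mv₀² = Mgh.
Thus h = (1+k)v₀²/(2g) = 1.4 × 9.02² / (2 × 10) ≈ 5.70 m.

h ≈ 5.70 m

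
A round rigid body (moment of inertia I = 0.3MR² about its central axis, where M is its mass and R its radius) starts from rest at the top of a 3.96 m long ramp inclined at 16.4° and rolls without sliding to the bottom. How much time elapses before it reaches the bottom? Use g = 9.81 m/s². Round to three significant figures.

t ≈ 1.93 s

The moment of inertia is 0.3MR², giving k ≡ I/(MR²) = 0.3.
Along the incline Mg sinθ − f = Ma, and torque about the center fR = Iα = kMR²(a/R) gives f = kMa.
Hence a = g sinθ/(1+k) = 9.81×sin16.4°/1.3 = 2.131 m/s².
Starting from rest, L = ½at², so t = √(2L/a) = √(2×3.96/2.131) ≈ 1.93 s.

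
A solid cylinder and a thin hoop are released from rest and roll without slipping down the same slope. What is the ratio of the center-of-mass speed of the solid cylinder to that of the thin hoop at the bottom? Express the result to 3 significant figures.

Each satisfies Mgh = ½(1+k)Mv² with k = I/(MR²), so v ∝ 1/√(1+k).
For the solid cylinder k = 0.5; for the thin hoop k = 1.
v₁/v₂ = √((1+k₂)/(1+k₁)) = √(2/1.5) ≈ 1.15.

v_ratio ≈ 1.15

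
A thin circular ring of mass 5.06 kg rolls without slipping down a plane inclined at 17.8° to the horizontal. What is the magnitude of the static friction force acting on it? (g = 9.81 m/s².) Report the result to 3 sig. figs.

For this body I = MR², i.e. k = I/(MR²) = 1.
Along the incline Mg sinθ − f = Ma, and torque about the center fR = Iα = kMR²(a/R) gives f = kMa.
Combining, a = g sinθ/(1+k) and f = kMa = kMg sinθ/(1+k).
f = 1 × 5.06 × 9.81 × sin17.8° / 2 ≈ 7.59 N.

f ≈ 7.59 N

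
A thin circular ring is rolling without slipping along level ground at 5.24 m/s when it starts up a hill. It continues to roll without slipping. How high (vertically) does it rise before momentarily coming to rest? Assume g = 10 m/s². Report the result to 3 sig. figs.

For this body I = MR², i.e. k = I/(MR²) = 1.
Since it rolls without slipping, ω = v/R and KE = ½Mv² + ½Iω² = ½(1+k)Mv² = Mv².
All of this converts to potential energy at the highest point: Mv₀² = Mgh.
Thus h = (1+k)v₀²/(2g) = 2 × 5.24² / (2 × 10) ≈ 2.75 m.

h ≈ 2.75 m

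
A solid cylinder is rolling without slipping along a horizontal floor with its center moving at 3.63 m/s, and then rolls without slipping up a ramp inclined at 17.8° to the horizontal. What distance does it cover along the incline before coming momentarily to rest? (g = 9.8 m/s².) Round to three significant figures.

For this body I = (1/2)MR², i.e. k = I/(MR²) = 0.5.
Pure rolling means v = ωR; then KE = ½Mv² + ½I(v/R)² = ½(1+k)Mv² = (3/4)Mv².
Setting this equal to Mgh gives the vertical rise h = (1+k)v₀²/(2g) = 1.5×3.63²/(2×9.8) = 1.008 m.
The distance along the slope is d = h/sinθ = 1.008/sin17.8° ≈ 3.30 m.

d ≈ 3.30 m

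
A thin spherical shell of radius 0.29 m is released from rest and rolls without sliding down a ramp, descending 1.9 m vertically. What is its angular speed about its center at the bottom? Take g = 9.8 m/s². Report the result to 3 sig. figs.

ω ≈ 16.3 rad/s

For this body I = (2/3)MR², i.e. k = I/(MR²) = 2/3.
The rolling condition ω = v/R makes the rotational term ½I(v/R)² = ½kMv², so KE_total = ½(1+k)Mv² = (5/6)Mv².
Energy conservation Mgh = ½(1+k)Mv² gives v = √(2gh/(1+k)) = √(2 × 9.8 × 1.9 / 1.667) = 4.727 m/s.
The angular speed follows from ω = v/R = 4.727/0.29 ≈ 16.3 rad/s.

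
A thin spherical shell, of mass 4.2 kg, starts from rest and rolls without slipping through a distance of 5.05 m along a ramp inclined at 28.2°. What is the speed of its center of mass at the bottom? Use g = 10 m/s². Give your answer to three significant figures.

For this body I = (2/3)MR², i.e. k = I/(MR²) = 2/3.
Rolling without slipping gives ω = v/R, so the total kinetic energy is ½Mv² + ½Iω² = ½(1+k)Mv² = (5/6)Mv².
The vertical drop is h = L sinθ = 5.05 × sin28.2° = 2.386 m.
Energy conservation: Mgh = (5/6)Mv², so v = √(2gh/(1+k)) = √(2 × 10 × 2.386 / 1.667) ≈ 5.35 m/s.

v ≈ 5.35 m/s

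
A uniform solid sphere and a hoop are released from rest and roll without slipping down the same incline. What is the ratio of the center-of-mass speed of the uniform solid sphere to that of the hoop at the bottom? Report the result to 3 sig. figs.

v_ratio ≈ 1.20

Each satisfies Mgh = ½(1+k)Mv² with k = I/(MR²), so v ∝ 1/√(1+k).
For the uniform solid sphere k = 0.4; for the hoop k = 1.
v₁/v₂ = √((1+k₂)/(1+k₁)) = √(2/1.4) ≈ 1.20.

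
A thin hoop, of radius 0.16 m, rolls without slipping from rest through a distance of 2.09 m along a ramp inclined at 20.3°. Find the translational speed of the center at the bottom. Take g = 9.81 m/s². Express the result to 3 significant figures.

v ≈ 2.67 m/s

The moment of inertia is MR², giving k ≡ I/(MR²) = 1.
Rolling without slipping gives ω = v/R, so the total kinetic energy is ½Mv² + ½Iω² = ½(1+k)Mv² = Mv².
The vertical drop is h = L sinθ = 2.09 × sin20.3° = 0.7251 m.
Setting Mgh = Mv² gives v = √(2gh/(1+k)) = √(2·9.81·0.7251/2) ≈ 2.67 m/s.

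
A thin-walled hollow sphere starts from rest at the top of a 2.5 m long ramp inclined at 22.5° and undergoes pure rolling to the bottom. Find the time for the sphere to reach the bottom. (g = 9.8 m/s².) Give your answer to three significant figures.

For this body I = (2/3)MR², i.e. k = I/(MR²) = 2/3.
Newton's second law down the slope: Mg sinθ − f = Ma. The torque equation fR = Iα (with α = a/R) gives f = kMa.
Hence a = g sinθ/(1+k) = 9.8×sin22.5°/1.667 = 2.25 m/s².
Starting from rest, L = ½at², so t = √(2L/a) = √(2×2.5/2.25) ≈ 1.49 s.

t ≈ 1.49 s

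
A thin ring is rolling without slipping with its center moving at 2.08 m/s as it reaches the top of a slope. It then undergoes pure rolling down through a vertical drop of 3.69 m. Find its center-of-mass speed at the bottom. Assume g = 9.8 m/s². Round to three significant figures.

Here I = MR², so the shape factor k = I/(MR²) = 1.
Since it rolls without slipping, ω = v/R and KE = ½Mv² + ½Iω² = ½(1+k)Mv² = Mv².
Energy conservation: Mv₀² + Mgh = Mv², so v² = v₀² + 2gh/(1+k).
v = √(2.08² + 2×9.8×3.69/2) = √40.49 ≈ 6.36 m/s.

v ≈ 6.36 m/s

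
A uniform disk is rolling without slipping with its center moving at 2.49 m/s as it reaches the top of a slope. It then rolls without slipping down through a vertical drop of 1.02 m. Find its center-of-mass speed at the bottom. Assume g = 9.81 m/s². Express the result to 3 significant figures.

v ≈ 4.42 m/s

Here I = (1/2)MR², so the shape factor k = I/(MR²) = 0.5.
Rolling without slipping gives ω = v/R, so the total kinetic energy is ½Mv² + ½Iω² = ½(1+k)Mv² = (3/4)Mv².
Energy conservation: (3/4)Mv₀² + Mgh = (3/4)Mv², so v² = v₀² + 2gh/(1+k).
v = √(2.49² + 2×9.81×1.02/1.5) = √19.54 ≈ 4.42 m/s.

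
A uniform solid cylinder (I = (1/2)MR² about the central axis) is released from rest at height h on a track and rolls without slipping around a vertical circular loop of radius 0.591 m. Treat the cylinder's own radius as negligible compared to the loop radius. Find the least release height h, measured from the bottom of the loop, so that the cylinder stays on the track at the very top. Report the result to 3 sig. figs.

For this body I = (1/2)MR², i.e. k = I/(MR²) = 0.5.
At the top of the loop, the minimum-contact condition is Mg = Mv_top²/r, so v_top² = gr.
With ω = v/R, the kinetic energy at speed v is ½(1+k)Mv² = (3/4)Mv².
Energy conservation from release (height h) to the top (height 2r): Mgh = Mg(2r) + (3/4)M·gr.
Thus h_min = 2r + (1+k)r/2 = r(2 + 1.5/2) = 0.591 × 2.75 ≈ 1.63 m.

h_min ≈ 1.63 m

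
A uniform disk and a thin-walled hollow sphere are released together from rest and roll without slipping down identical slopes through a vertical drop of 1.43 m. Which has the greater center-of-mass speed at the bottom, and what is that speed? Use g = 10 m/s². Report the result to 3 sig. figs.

the uniform disk, at v ≈ 4.37 m/s

For rolling without slipping, Mgh = ½(1+k)Mv² where k = I/(MR²), so v = √(2gh/(1+k)).
Uniform disk: k = 0.5, giving v = √(2×10×1.43/1.5) = 4.367 m/s.
Thin-walled hollow sphere: k = 2/3, giving v = √(2×10×1.43/1.667) = 4.142 m/s.
The smaller k wins: the uniform disk, at ≈ 4.37 m/s.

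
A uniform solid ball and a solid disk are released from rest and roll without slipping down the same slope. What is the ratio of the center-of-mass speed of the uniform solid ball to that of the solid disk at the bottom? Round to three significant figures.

v_ratio ≈ 1.04

Each satisfies Mgh = ½(1+k)Mv² with k = I/(MR²), so v ∝ 1/√(1+k).
For the uniform solid ball k = 0.4; for the solid disk k = 0.5.
v₁/v₂ = √((1+k₂)/(1+k₁)) = √(1.5/1.4) ≈ 1.04.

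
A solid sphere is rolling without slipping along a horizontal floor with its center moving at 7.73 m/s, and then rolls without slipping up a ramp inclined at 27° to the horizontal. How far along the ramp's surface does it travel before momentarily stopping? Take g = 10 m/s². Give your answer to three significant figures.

Here I = (2/5)MR², so the shape factor k = I/(MR²) = 0.4.
Pure rolling means v = ωR; then KE = ½Mv² + ½I(v/R)² = ½(1+k)Mv² = (7/10)Mv².
Setting this equal to Mgh gives the vertical rise h = (1+k)v₀²/(2g) = 1.4×7.73²/(2×10) = 4.183 m.
Along the incline, d = h/sinθ = 4.183/sin27° ≈ 9.21 m.

d ≈ 9.21 m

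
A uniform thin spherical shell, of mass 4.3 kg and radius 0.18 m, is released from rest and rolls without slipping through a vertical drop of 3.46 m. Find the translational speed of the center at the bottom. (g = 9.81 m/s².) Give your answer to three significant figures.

v ≈ 6.38 m/s

The moment of inertia is (2/3)MR², giving k ≡ I/(MR²) = 2/3.
Pure rolling means v = ωR; then KE = ½Mv² + ½I(v/R)² = ½(1+k)Mv² = (5/6)Mv².
Setting Mgh = (5/6)Mv² gives v = √(2gh/(1+k)) = √(2·9.81·3.46/1.667) ≈ 6.38 m/s.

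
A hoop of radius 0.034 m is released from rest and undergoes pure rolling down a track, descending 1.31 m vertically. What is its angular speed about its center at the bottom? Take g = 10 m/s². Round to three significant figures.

For this body I = MR², i.e. k = I/(MR²) = 1.
Pure rolling means v = ωR; then KE = ½Mv² + ½I(v/R)² = ½(1+k)Mv² = Mv².
Energy conservation Mgh = ½(1+k)Mv² gives v = √(2gh/(1+k)) = √(2 × 10 × 1.31 / 2) = 3.619 m/s.
The angular speed follows from ω = v/R = 3.619/0.034 ≈ 106 rad/s.

ω ≈ 106 rad/s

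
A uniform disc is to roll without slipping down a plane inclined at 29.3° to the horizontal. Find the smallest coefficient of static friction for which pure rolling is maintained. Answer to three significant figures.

μ_min ≈ 0.187

With I = (1/2)MR², the ratio k = I/(MR²) is 0.5.
Translational: Mg sinθ − f = Ma. Rotational about the CM: fR = Iα = kMRa, so f = kMa.
These give a = g sinθ/(1+k) and the required friction f = kMg sinθ/(1+k).
The normal force is N = Mg cosθ, so μ_min = f/N = k tanθ/(1+k).
μ_min = 0.5 × tan29.3° / 1.5 ≈ 0.187.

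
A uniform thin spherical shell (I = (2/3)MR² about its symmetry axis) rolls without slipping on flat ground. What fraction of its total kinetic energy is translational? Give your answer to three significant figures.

fraction ≈ 0.600

Here I = (2/3)MR², so the shape factor k = I/(MR²) = 2/3.
With ω = v/R, KE_trans = ½Mv² and KE_rot = ½Iω² = ½kMv², so KE_total = ½(1+k)Mv².
The translational fraction is therefore 1/(1+k) = 1/1.667 ≈ 0.600.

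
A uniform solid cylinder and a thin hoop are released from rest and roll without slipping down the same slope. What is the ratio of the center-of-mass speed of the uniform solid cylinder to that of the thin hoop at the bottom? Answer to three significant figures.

v_ratio ≈ 1.15

Each satisfies Mgh = ½(1+k)Mv² with k = I/(MR²), so v ∝ 1/√(1+k).
For the uniform solid cylinder k = 0.5; for the thin hoop k = 1.
v₁/v₂ = √((1+k₂)/(1+k₁)) = √(2/1.5) ≈ 1.15.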